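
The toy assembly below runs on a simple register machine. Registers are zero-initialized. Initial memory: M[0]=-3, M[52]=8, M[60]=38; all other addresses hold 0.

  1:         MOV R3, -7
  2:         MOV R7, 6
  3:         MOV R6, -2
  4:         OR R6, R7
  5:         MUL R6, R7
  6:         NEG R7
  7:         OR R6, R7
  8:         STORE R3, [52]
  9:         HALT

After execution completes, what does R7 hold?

-6

R3=-7
R7=6
R6=-2
R6=(-2)|6=-2
R6=(-2)*6=-12
R7=-(6)=-6
R6=(-12)|(-6)=-2
STORE R3, [52] → M[52]=-7
halt.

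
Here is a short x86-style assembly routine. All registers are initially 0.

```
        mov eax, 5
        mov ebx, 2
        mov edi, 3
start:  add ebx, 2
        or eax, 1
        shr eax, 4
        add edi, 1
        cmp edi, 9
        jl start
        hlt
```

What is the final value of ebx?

mov eax, 5 → eax=5
mov ebx, 2 → ebx=2
mov edi, 3 → edi=3
add ebx, 2 → ebx=2+2=4
or eax, 1 → eax=5|1=5
shr eax, 4 → eax=5>>4=0
add edi, 1 → edi=3+1=4
cmp edi, 9  (cmp 4,9)
jl start: taken
add ebx, 2 → ebx=4+2=6
or eax, 1 → eax=0|1=1
shr eax, 4 → eax=1>>4=0
add edi, 1 → edi=4+1=5
cmp edi, 9  (cmp 5,9)
jl start: taken
add ebx, 2 → ebx=6+2=8
or eax, 1 → eax=0|1=1
shr eax, 4 → eax=1>>4=0
add edi, 1 → edi=5+1=6
cmp edi, 9  (cmp 6,9)
jl start: taken
add ebx, 2 → ebx=8+2=10
or eax, 1 → eax=0|1=1
shr eax, 4 → eax=1>>4=0
add edi, 1 → edi=6+1=7
cmp edi, 9  (cmp 7,9)
jl start: taken
add ebx, 2 → ebx=10+2=12
or eax, 1 → eax=0|1=1
shr eax, 4 → eax=1>>4=0
add edi, 1 → edi=7+1=8
cmp edi, 9  (cmp 8,9)
jl start: taken
add ebx, 2 → ebx=12+2=14
or eax, 1 → eax=0|1=1
shr eax, 4 → eax=1>>4=0
add edi, 1 → edi=8+1=9
cmp edi, 9  (cmp 9,9)
jl start: not taken
halt.

14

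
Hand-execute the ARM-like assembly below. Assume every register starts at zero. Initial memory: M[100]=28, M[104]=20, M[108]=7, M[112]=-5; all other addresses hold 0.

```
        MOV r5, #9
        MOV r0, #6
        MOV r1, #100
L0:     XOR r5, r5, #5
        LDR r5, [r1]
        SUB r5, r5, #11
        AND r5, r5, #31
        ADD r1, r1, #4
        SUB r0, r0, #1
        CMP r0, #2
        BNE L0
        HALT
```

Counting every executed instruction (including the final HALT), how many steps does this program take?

after MOV r5, #9: r5=9
after MOV r0, #6: r0=6
after MOV r1, #100: r1=100
after XOR r5, r5, #5: r5=9^5=12
after LDR r5, [r1]: r5=M[100]=28
after SUB r5, r5, #11: r5=28-11=17
after AND r5, r5, #31: r5=17&31=17
after ADD r1, r1, #4: r1=100+4=104
after SUB r0, r0, #1: r0=6-1=5
CMP r0, #2  (cmp 5,2)
BNE L0: taken
after XOR r5, r5, #5: r5=17^5=20
after LDR r5, [r1]: r5=M[104]=20
after SUB r5, r5, #11: r5=20-11=9
after AND r5, r5, #31: r5=9&31=9
after ADD r1, r1, #4: r1=104+4=108
after SUB r0, r0, #1: r0=5-1=4
CMP r0, #2  (cmp 4,2)
BNE L0: taken
after XOR r5, r5, #5: r5=9^5=12
after LDR r5, [r1]: r5=M[108]=7
after SUB r5, r5, #11: r5=7-11=-4
after AND r5, r5, #31: r5=(-4)&31=28
after ADD r1, r1, #4: r1=108+4=112
after SUB r0, r0, #1: r0=4-1=3
CMP r0, #2  (cmp 3,2)
BNE L0: taken
after XOR r5, r5, #5: r5=28^5=25
after LDR r5, [r1]: r5=M[112]=-5
after SUB r5, r5, #11: r5=(-5)-11=-16
after AND r5, r5, #31: r5=(-16)&31=16
after ADD r1, r1, #4: r1=112+4=116
after SUB r0, r0, #1: r0=3-1=2
CMP r0, #2  (cmp 2,2)
BNE L0: not taken
halt.
Total executed instructions: 36.

36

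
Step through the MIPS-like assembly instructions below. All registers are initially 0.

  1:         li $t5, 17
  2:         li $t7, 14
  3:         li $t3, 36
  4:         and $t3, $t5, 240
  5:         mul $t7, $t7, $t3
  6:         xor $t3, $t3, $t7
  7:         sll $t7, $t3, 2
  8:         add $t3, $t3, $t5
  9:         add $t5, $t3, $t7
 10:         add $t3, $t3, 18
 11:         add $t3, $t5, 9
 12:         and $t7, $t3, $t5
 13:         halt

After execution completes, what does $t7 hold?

$t5=17
$t7=14
$t3=36
$t3=17&240=16
$t7=14*16=224
$t3=16^224=240
$t7=240<<2=960
$t3=240+17=257
$t5=257+960=1217
$t3=257+18=275
$t3=1217+9=1226
$t7=1226&1217=1216
halt.

1216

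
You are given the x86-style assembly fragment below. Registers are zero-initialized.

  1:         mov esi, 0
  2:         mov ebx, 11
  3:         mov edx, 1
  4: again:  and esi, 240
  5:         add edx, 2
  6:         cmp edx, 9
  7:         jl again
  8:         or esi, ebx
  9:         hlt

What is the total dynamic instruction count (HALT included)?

21

mov esi, 0 → esi=0
mov ebx, 11 → ebx=11
mov edx, 1 → edx=1
and esi, 240 → esi=0&240=0
add edx, 2 → edx=1+2=3
cmp edx, 9  (cmp 3,9)
jl again: taken
and esi, 240 → esi=0&240=0
add edx, 2 → edx=3+2=5
cmp edx, 9  (cmp 5,9)
jl again: taken
and esi, 240 → esi=0&240=0
add edx, 2 → edx=5+2=7
cmp edx, 9  (cmp 7,9)
jl again: taken
and esi, 240 → esi=0&240=0
add edx, 2 → edx=7+2=9
cmp edx, 9  (cmp 9,9)
jl again: not taken
or esi, ebx → esi=0|11=11
halt.
Total executed instructions: 21.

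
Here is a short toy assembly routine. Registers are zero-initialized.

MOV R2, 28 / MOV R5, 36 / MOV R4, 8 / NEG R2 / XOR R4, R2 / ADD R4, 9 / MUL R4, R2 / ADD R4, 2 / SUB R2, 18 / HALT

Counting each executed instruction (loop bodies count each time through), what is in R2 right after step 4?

MOV R2, 28 → R2=28
MOV R5, 36 → R5=36
MOV R4, 8 → R4=8
NEG R2 → R2=-(28)=-28
After step 4: R2 = -28.

-28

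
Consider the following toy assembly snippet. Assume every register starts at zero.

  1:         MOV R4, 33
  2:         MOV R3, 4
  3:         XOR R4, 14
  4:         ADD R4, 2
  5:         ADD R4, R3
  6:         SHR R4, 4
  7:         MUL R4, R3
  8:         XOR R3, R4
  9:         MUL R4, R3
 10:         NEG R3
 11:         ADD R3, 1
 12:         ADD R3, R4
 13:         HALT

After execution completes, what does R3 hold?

R4=33
R3=4
R4=33^14=47
R4=47+2=49
R4=49+4=53
R4=53>>4=3
R4=3*4=12
R3=4^12=8
R4=12*8=96
R3=-(8)=-8
R3=(-8)+1=-7
R3=(-7)+96=89
halt.

89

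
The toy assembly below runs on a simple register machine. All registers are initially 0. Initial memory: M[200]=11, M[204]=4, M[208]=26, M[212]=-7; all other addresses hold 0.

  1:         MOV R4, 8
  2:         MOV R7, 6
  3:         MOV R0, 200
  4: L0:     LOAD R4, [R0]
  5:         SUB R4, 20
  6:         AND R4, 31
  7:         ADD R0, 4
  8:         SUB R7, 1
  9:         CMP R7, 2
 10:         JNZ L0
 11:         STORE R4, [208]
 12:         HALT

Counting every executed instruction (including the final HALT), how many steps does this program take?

MOV R4, 8 → R4=8
MOV R7, 6 → R7=6
MOV R0, 200 → R0=200
LOAD R4, [R0] → R4=M[200]=11
SUB R4, 20 → R4=11-20=-9
AND R4, 31 → R4=(-9)&31=23
ADD R0, 4 → R0=200+4=204
SUB R7, 1 → R7=6-1=5
CMP R7, 2  (cmp 5,2)
JNZ L0: taken
LOAD R4, [R0] → R4=M[204]=4
SUB R4, 20 → R4=4-20=-16
AND R4, 31 → R4=(-16)&31=16
ADD R0, 4 → R0=204+4=208
SUB R7, 1 → R7=5-1=4
CMP R7, 2  (cmp 4,2)
JNZ L0: taken
LOAD R4, [R0] → R4=M[208]=26
SUB R4, 20 → R4=26-20=6
AND R4, 31 → R4=6&31=6
ADD R0, 4 → R0=208+4=212
SUB R7, 1 → R7=4-1=3
CMP R7, 2  (cmp 3,2)
JNZ L0: taken
LOAD R4, [R0] → R4=M[212]=-7
SUB R4, 20 → R4=(-7)-20=-27
AND R4, 31 → R4=(-27)&31=5
ADD R0, 4 → R0=212+4=216
SUB R7, 1 → R7=3-1=2
CMP R7, 2  (cmp 2,2)
JNZ L0: not taken
STORE R4, [208] → M[208]=5
halt.
Total executed instructions: 33.

33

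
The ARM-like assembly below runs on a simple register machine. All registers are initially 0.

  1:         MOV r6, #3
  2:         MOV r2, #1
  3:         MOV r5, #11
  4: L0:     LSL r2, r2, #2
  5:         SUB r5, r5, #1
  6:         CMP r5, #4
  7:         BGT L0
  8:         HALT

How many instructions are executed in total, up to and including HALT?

after MOV r6, #3: r6=3
after MOV r2, #1: r2=1
after MOV r5, #11: r5=11
after LSL r2, r2, #2: r2=1<<2=4
after SUB r5, r5, #1: r5=11-1=10
CMP r5, #4  (cmp 10,4)
BGT L0: taken
after LSL r2, r2, #2: r2=4<<2=16
after SUB r5, r5, #1: r5=10-1=9
CMP r5, #4  (cmp 9,4)
BGT L0: taken
after LSL r2, r2, #2: r2=16<<2=64
after SUB r5, r5, #1: r5=9-1=8
CMP r5, #4  (cmp 8,4)
BGT L0: taken
after LSL r2, r2, #2: r2=64<<2=256
after SUB r5, r5, #1: r5=8-1=7
CMP r5, #4  (cmp 7,4)
BGT L0: taken
after LSL r2, r2, #2: r2=256<<2=1024
after SUB r5, r5, #1: r5=7-1=6
CMP r5, #4  (cmp 6,4)
BGT L0: taken
after LSL r2, r2, #2: r2=1024<<2=4096
after SUB r5, r5, #1: r5=6-1=5
CMP r5, #4  (cmp 5,4)
BGT L0: taken
after LSL r2, r2, #2: r2=4096<<2=16384
after SUB r5, r5, #1: r5=5-1=4
CMP r5, #4  (cmp 4,4)
BGT L0: not taken
halt.
Total executed instructions: 32.

32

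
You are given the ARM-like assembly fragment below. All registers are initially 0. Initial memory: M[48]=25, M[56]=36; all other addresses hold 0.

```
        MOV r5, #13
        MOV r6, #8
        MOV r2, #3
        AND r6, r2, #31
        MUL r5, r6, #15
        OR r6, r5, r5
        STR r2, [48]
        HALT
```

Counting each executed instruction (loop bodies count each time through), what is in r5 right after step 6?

45

r5=13
r6=8
r2=3
r6=3&31=3
r5=3*15=45
r6=45|45=45
After step 6: r5 = 45.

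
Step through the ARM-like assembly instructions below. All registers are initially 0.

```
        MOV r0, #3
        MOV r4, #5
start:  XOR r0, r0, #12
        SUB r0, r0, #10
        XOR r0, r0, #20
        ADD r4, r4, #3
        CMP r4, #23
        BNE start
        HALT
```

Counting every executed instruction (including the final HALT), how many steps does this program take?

39

MOV r0, #3 → r0=3
MOV r4, #5 → r4=5
XOR r0, r0, #12 → r0=3^12=15
SUB r0, r0, #10 → r0=15-10=5
XOR r0, r0, #20 → r0=5^20=17
ADD r4, r4, #3 → r4=5+3=8
CMP r4, #23  (cmp 8,23)
BNE start: taken
XOR r0, r0, #12 → r0=17^12=29
SUB r0, r0, #10 → r0=29-10=19
XOR r0, r0, #20 → r0=19^20=7
ADD r4, r4, #3 → r4=8+3=11
CMP r4, #23  (cmp 11,23)
BNE start: taken
XOR r0, r0, #12 → r0=7^12=11
SUB r0, r0, #10 → r0=11-10=1
XOR r0, r0, #20 → r0=1^20=21
ADD r4, r4, #3 → r4=11+3=14
CMP r4, #23  (cmp 14,23)
BNE start: taken
XOR r0, r0, #12 → r0=21^12=25
SUB r0, r0, #10 → r0=25-10=15
XOR r0, r0, #20 → r0=15^20=27
ADD r4, r4, #3 → r4=14+3=17
CMP r4, #23  (cmp 17,23)
BNE start: taken
XOR r0, r0, #12 → r0=27^12=23
SUB r0, r0, #10 → r0=23-10=13
XOR r0, r0, #20 → r0=13^20=25
ADD r4, r4, #3 → r4=17+3=20
CMP r4, #23  (cmp 20,23)
BNE start: taken
XOR r0, r0, #12 → r0=25^12=21
SUB r0, r0, #10 → r0=21-10=11
XOR r0, r0, #20 → r0=11^20=31
ADD r4, r4, #3 → r4=20+3=23
CMP r4, #23  (cmp 23,23)
BNE start: not taken
halt.
Total executed instructions: 39.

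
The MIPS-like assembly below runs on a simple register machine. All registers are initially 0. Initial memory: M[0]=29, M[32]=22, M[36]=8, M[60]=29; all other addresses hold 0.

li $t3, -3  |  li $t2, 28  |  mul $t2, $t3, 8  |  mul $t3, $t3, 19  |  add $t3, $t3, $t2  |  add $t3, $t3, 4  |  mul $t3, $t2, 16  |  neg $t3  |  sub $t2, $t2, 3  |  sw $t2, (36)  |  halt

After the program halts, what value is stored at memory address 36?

after li $t3, -3: $t3=-3
after li $t2, 28: $t2=28
after mul $t2, $t3, 8: $t2=(-3)*8=-24
after mul $t3, $t3, 19: $t3=(-3)*19=-57
after add $t3, $t3, $t2: $t3=(-57)+(-24)=-81
after add $t3, $t3, 4: $t3=(-81)+4=-77
after mul $t3, $t2, 16: $t3=(-24)*16=-384
after neg $t3: $t3=-(-384)=384
after sub $t2, $t2, 3: $t2=(-24)-3=-27
sw $t2, (36) → M[36]=-27
halt.

-27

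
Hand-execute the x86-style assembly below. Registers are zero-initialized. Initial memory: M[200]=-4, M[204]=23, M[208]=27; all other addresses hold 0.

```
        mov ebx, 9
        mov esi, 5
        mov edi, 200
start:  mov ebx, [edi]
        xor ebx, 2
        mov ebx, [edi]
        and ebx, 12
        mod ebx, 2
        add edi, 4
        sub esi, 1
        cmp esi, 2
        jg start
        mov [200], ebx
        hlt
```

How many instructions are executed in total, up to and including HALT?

32

mov ebx, 9 → ebx=9
mov esi, 5 → esi=5
mov edi, 200 → edi=200
mov ebx, [edi] → ebx=M[200]=-4
xor ebx, 2 → ebx=(-4)^2=-2
mov ebx, [edi] → ebx=M[200]=-4
and ebx, 12 → ebx=(-4)&12=12
mod ebx, 2 → ebx=12%2=0
add edi, 4 → edi=200+4=204
sub esi, 1 → esi=5-1=4
cmp esi, 2  (cmp 4,2)
jg start: taken
mov ebx, [edi] → ebx=M[204]=23
xor ebx, 2 → ebx=23^2=21
mov ebx, [edi] → ebx=M[204]=23
and ebx, 12 → ebx=23&12=4
mod ebx, 2 → ebx=4%2=0
add edi, 4 → edi=204+4=208
sub esi, 1 → esi=4-1=3
cmp esi, 2  (cmp 3,2)
jg start: taken
mov ebx, [edi] → ebx=M[208]=27
xor ebx, 2 → ebx=27^2=25
mov ebx, [edi] → ebx=M[208]=27
and ebx, 12 → ebx=27&12=8
mod ebx, 2 → ebx=8%2=0
add edi, 4 → edi=208+4=212
sub esi, 1 → esi=3-1=2
cmp esi, 2  (cmp 2,2)
jg start: not taken
mov [200], ebx → M[200]=0
halt.
Total executed instructions: 32.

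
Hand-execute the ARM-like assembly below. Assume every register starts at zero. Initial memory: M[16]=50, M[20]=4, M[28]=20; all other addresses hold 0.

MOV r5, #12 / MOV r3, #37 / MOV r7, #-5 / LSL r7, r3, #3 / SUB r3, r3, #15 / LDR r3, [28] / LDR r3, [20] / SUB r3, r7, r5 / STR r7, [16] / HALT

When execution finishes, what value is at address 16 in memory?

r5=12
r3=37
r7=-5
r7=37<<3=296
r3=37-15=22
r3=M[28]=20
r3=M[20]=4
r3=296-12=284
STR r7, [16] → M[16]=296
halt.

296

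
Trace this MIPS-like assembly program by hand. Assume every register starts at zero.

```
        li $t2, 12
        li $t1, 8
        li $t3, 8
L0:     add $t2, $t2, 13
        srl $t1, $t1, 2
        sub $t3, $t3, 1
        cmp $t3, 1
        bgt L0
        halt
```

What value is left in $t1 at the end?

after li $t2, 12: $t2=12
after li $t1, 8: $t1=8
after li $t3, 8: $t3=8
after add $t2, $t2, 13: $t2=12+13=25
after srl $t1, $t1, 2: $t1=8>>2=2
after sub $t3, $t3, 1: $t3=8-1=7
cmp $t3, 1  (cmp 7,1)
bgt L0: taken
after add $t2, $t2, 13: $t2=25+13=38
after srl $t1, $t1, 2: $t1=2>>2=0
after sub $t3, $t3, 1: $t3=7-1=6
cmp $t3, 1  (cmp 6,1)
bgt L0: taken
after add $t2, $t2, 13: $t2=38+13=51
after srl $t1, $t1, 2: $t1=0>>2=0
after sub $t3, $t3, 1: $t3=6-1=5
cmp $t3, 1  (cmp 5,1)
bgt L0: taken
after add $t2, $t2, 13: $t2=51+13=64
after srl $t1, $t1, 2: $t1=0>>2=0
after sub $t3, $t3, 1: $t3=5-1=4
cmp $t3, 1  (cmp 4,1)
bgt L0: taken
after add $t2, $t2, 13: $t2=64+13=77
after srl $t1, $t1, 2: $t1=0>>2=0
after sub $t3, $t3, 1: $t3=4-1=3
cmp $t3, 1  (cmp 3,1)
bgt L0: taken
after add $t2, $t2, 13: $t2=77+13=90
after srl $t1, $t1, 2: $t1=0>>2=0
after sub $t3, $t3, 1: $t3=3-1=2
cmp $t3, 1  (cmp 2,1)
bgt L0: taken
after add $t2, $t2, 13: $t2=90+13=103
after srl $t1, $t1, 2: $t1=0>>2=0
after sub $t3, $t3, 1: $t3=2-1=1
cmp $t3, 1  (cmp 1,1)
bgt L0: not taken
halt.

0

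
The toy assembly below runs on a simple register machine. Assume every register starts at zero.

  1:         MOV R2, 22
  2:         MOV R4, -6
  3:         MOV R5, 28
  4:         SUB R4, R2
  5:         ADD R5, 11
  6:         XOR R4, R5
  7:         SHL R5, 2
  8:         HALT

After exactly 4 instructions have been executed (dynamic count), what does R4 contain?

-28

after MOV R2, 22: R2=22
after MOV R4, -6: R4=-6
after MOV R5, 28: R5=28
after SUB R4, R2: R4=(-6)-22=-28
After step 4: R4 = -28.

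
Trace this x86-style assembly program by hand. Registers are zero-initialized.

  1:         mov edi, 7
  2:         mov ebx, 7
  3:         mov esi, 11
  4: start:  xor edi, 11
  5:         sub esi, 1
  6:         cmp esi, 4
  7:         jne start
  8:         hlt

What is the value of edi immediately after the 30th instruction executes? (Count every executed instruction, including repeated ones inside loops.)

12

edi=7
ebx=7
esi=11
edi=7^11=12
esi=11-1=10
cmp esi, 4  (cmp 10,4)
jne start: taken
edi=12^11=7
esi=10-1=9
cmp esi, 4  (cmp 9,4)
jne start: taken
edi=7^11=12
esi=9-1=8
cmp esi, 4  (cmp 8,4)
jne start: taken
edi=12^11=7
esi=8-1=7
cmp esi, 4  (cmp 7,4)
jne start: taken
edi=7^11=12
esi=7-1=6
cmp esi, 4  (cmp 6,4)
jne start: taken
edi=12^11=7
esi=6-1=5
cmp esi, 4  (cmp 5,4)
jne start: taken
edi=7^11=12
esi=5-1=4
cmp esi, 4  (cmp 4,4)
After step 30: edi = 12.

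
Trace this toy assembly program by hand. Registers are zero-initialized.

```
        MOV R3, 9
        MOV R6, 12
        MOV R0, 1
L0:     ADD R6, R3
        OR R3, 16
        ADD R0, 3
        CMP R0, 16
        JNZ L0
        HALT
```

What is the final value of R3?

R3=9
R6=12
R0=1
R6=12+9=21
R3=9|16=25
R0=1+3=4
CMP R0, 16  (cmp 4,16)
JNZ L0: taken
R6=21+25=46
R3=25|16=25
R0=4+3=7
CMP R0, 16  (cmp 7,16)
JNZ L0: taken
R6=46+25=71
R3=25|16=25
R0=7+3=10
CMP R0, 16  (cmp 10,16)
JNZ L0: taken
R6=71+25=96
R3=25|16=25
R0=10+3=13
CMP R0, 16  (cmp 13,16)
JNZ L0: taken
R6=96+25=121
R3=25|16=25
R0=13+3=16
CMP R0, 16  (cmp 16,16)
JNZ L0: not taken
halt.

25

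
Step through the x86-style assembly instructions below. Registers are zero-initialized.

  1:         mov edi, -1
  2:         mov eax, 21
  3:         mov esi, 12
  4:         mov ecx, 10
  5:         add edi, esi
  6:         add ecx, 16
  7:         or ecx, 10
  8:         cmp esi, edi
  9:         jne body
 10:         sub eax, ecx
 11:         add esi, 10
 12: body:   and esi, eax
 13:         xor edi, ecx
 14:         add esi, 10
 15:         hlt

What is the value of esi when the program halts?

mov edi, -1 → edi=-1
mov eax, 21 → eax=21
mov esi, 12 → esi=12
mov ecx, 10 → ecx=10
add edi, esi → edi=(-1)+12=11
add ecx, 16 → ecx=10+16=26
or ecx, 10 → ecx=26|10=26
cmp esi, edi  (cmp 12,11)
jne body: taken
and esi, eax → esi=12&21=4
xor edi, ecx → edi=11^26=17
add esi, 10 → esi=4+10=14
halt.

14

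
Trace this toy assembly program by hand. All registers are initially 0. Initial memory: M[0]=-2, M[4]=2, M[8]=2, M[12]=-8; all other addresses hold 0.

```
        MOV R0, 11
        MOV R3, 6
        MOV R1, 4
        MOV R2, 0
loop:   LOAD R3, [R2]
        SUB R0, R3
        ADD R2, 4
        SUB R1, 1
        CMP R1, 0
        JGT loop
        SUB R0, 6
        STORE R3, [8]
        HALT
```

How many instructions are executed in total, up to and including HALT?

31

MOV R0, 11 → R0=11
MOV R3, 6 → R3=6
MOV R1, 4 → R1=4
MOV R2, 0 → R2=0
LOAD R3, [R2] → R3=M[0]=-2
SUB R0, R3 → R0=11-(-2)=13
ADD R2, 4 → R2=0+4=4
SUB R1, 1 → R1=4-1=3
CMP R1, 0  (cmp 3,0)
JGT loop: taken
LOAD R3, [R2] → R3=M[4]=2
SUB R0, R3 → R0=13-2=11
ADD R2, 4 → R2=4+4=8
SUB R1, 1 → R1=3-1=2
CMP R1, 0  (cmp 2,0)
JGT loop: taken
LOAD R3, [R2] → R3=M[8]=2
SUB R0, R3 → R0=11-2=9
ADD R2, 4 → R2=8+4=12
SUB R1, 1 → R1=2-1=1
CMP R1, 0  (cmp 1,0)
JGT loop: taken
LOAD R3, [R2] → R3=M[12]=-8
SUB R0, R3 → R0=9-(-8)=17
ADD R2, 4 → R2=12+4=16
SUB R1, 1 → R1=1-1=0
CMP R1, 0  (cmp 0,0)
JGT loop: not taken
SUB R0, 6 → R0=17-6=11
STORE R3, [8] → M[8]=-8
halt.
Total executed instructions: 31.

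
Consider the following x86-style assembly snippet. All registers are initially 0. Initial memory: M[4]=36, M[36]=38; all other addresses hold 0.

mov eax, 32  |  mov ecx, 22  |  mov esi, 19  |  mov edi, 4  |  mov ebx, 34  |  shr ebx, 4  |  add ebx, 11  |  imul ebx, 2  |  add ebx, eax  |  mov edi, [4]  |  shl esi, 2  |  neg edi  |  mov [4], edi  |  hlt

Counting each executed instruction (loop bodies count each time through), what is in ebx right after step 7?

after mov eax, 32: eax=32
after mov ecx, 22: ecx=22
after mov esi, 19: esi=19
after mov edi, 4: edi=4
after mov ebx, 34: ebx=34
after shr ebx, 4: ebx=34>>4=2
after add ebx, 11: ebx=2+11=13
After step 7: ebx = 13.

13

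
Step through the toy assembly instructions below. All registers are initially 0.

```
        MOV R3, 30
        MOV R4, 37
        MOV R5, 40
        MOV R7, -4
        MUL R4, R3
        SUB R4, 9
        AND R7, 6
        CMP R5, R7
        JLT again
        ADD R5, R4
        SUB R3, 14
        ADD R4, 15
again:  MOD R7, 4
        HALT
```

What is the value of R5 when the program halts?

MOV R3, 30 → R3=30
MOV R4, 37 → R4=37
MOV R5, 40 → R5=40
MOV R7, -4 → R7=-4
MUL R4, R3 → R4=37*30=1110
SUB R4, 9 → R4=1110-9=1101
AND R7, 6 → R7=(-4)&6=4
CMP R5, R7  (cmp 40,4)
JLT again: not taken
ADD R5, R4 → R5=40+1101=1141
SUB R3, 14 → R3=30-14=16
ADD R4, 15 → R4=1101+15=1116
MOD R7, 4 → R7=4%4=0
halt.

1141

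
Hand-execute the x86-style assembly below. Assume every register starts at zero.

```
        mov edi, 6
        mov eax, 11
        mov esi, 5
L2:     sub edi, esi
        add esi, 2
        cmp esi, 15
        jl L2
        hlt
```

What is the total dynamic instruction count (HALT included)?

edi=6
eax=11
esi=5
edi=6-5=1
esi=5+2=7
cmp esi, 15  (cmp 7,15)
jl L2: taken
edi=1-7=-6
esi=7+2=9
cmp esi, 15  (cmp 9,15)
jl L2: taken
edi=(-6)-9=-15
esi=9+2=11
cmp esi, 15  (cmp 11,15)
jl L2: taken
edi=(-15)-11=-26
esi=11+2=13
cmp esi, 15  (cmp 13,15)
jl L2: taken
edi=(-26)-13=-39
esi=13+2=15
cmp esi, 15  (cmp 15,15)
jl L2: not taken
halt.
Total executed instructions: 24.

24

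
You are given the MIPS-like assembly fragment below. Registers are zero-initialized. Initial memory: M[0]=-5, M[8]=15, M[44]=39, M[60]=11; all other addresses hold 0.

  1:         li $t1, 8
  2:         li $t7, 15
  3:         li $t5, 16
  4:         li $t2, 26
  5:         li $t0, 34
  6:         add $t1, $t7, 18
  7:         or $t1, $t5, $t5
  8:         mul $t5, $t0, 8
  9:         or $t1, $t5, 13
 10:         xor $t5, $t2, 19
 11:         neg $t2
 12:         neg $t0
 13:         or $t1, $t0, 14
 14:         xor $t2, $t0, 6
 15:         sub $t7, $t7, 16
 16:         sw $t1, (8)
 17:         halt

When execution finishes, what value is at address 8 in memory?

li $t1, 8 → $t1=8
li $t7, 15 → $t7=15
li $t5, 16 → $t5=16
li $t2, 26 → $t2=26
li $t0, 34 → $t0=34
add $t1, $t7, 18 → $t1=15+18=33
or $t1, $t5, $t5 → $t1=16|16=16
mul $t5, $t0, 8 → $t5=34*8=272
or $t1, $t5, 13 → $t1=272|13=285
xor $t5, $t2, 19 → $t5=26^19=9
neg $t2 → $t2=-(26)=-26
neg $t0 → $t0=-(34)=-34
or $t1, $t0, 14 → $t1=(-34)|14=-34
xor $t2, $t0, 6 → $t2=(-34)^6=-40
sub $t7, $t7, 16 → $t7=15-16=-1
sw $t1, (8) → M[8]=-34
halt.

-34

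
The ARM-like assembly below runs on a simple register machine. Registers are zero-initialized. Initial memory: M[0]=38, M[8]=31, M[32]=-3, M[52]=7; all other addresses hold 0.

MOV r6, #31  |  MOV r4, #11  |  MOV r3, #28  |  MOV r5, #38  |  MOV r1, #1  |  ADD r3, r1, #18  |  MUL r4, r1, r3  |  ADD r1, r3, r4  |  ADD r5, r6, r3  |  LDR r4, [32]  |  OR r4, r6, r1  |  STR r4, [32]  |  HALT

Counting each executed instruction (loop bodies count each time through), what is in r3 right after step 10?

r6=31
r4=11
r3=28
r5=38
r1=1
r3=1+18=19
r4=1*19=19
r1=19+19=38
r5=31+19=50
r4=M[32]=-3
After step 10: r3 = 19.

19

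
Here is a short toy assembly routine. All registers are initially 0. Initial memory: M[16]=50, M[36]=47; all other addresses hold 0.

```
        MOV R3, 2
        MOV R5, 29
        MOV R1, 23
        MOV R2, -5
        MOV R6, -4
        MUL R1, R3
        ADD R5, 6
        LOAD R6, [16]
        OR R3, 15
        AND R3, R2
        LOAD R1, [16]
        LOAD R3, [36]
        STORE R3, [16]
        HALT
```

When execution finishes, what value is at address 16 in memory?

MOV R3, 2 → R3=2
MOV R5, 29 → R5=29
MOV R1, 23 → R1=23
MOV R2, -5 → R2=-5
MOV R6, -4 → R6=-4
MUL R1, R3 → R1=23*2=46
ADD R5, 6 → R5=29+6=35
LOAD R6, [16] → R6=M[16]=50
OR R3, 15 → R3=2|15=15
AND R3, R2 → R3=15&(-5)=11
LOAD R1, [16] → R1=M[16]=50
LOAD R3, [36] → R3=M[36]=47
STORE R3, [16] → M[16]=47
halt.

47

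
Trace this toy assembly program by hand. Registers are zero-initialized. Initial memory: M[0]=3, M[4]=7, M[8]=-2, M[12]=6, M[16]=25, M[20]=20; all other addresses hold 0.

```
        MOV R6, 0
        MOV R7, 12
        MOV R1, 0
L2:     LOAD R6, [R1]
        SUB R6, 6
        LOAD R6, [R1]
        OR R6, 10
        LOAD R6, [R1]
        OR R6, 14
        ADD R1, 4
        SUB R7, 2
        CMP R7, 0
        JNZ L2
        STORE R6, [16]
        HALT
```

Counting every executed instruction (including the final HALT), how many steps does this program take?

65

R6=0
R7=12
R1=0
R6=M[0]=3
R6=3-6=-3
R6=M[0]=3
R6=3|10=11
R6=M[0]=3
R6=3|14=15
R1=0+4=4
R7=12-2=10
CMP R7, 0  (cmp 10,0)
JNZ L2: taken
R6=M[4]=7
R6=7-6=1
R6=M[4]=7
R6=7|10=15
R6=M[4]=7
R6=7|14=15
R1=4+4=8
R7=10-2=8
CMP R7, 0  (cmp 8,0)
JNZ L2: taken
R6=M[8]=-2
R6=(-2)-6=-8
R6=M[8]=-2
R6=(-2)|10=-2
R6=M[8]=-2
R6=(-2)|14=-2
R1=8+4=12
R7=8-2=6
CMP R7, 0  (cmp 6,0)
JNZ L2: taken
R6=M[12]=6
R6=6-6=0
R6=M[12]=6
R6=6|10=14
R6=M[12]=6
R6=6|14=14
R1=12+4=16
R7=6-2=4
CMP R7, 0  (cmp 4,0)
JNZ L2: taken
R6=M[16]=25
R6=25-6=19
R6=M[16]=25
R6=25|10=27
R6=M[16]=25
R6=25|14=31
R1=16+4=20
R7=4-2=2
CMP R7, 0  (cmp 2,0)
JNZ L2: taken
R6=M[20]=20
R6=20-6=14
R6=M[20]=20
R6=20|10=30
R6=M[20]=20
R6=20|14=30
R1=20+4=24
R7=2-2=0
CMP R7, 0  (cmp 0,0)
JNZ L2: not taken
STORE R6, [16] → M[16]=30
halt.
Total executed instructions: 65.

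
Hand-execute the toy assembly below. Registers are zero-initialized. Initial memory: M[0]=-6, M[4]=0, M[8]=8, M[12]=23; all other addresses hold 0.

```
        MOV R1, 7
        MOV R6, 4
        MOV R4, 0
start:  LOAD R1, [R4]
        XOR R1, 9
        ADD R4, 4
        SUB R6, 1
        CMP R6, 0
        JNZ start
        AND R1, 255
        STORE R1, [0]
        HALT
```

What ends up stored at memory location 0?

after MOV R1, 7: R1=7
after MOV R6, 4: R6=4
after MOV R4, 0: R4=0
after LOAD R1, [R4]: R1=M[0]=-6
after XOR R1, 9: R1=(-6)^9=-13
after ADD R4, 4: R4=0+4=4
after SUB R6, 1: R6=4-1=3
CMP R6, 0  (cmp 3,0)
JNZ start: taken
after LOAD R1, [R4]: R1=M[4]=0
after XOR R1, 9: R1=0^9=9
after ADD R4, 4: R4=4+4=8
after SUB R6, 1: R6=3-1=2
CMP R6, 0  (cmp 2,0)
JNZ start: taken
after LOAD R1, [R4]: R1=M[8]=8
after XOR R1, 9: R1=8^9=1
after ADD R4, 4: R4=8+4=12
after SUB R6, 1: R6=2-1=1
CMP R6, 0  (cmp 1,0)
JNZ start: taken
after LOAD R1, [R4]: R1=M[12]=23
after XOR R1, 9: R1=23^9=30
after ADD R4, 4: R4=12+4=16
after SUB R6, 1: R6=1-1=0
CMP R6, 0  (cmp 0,0)
JNZ start: not taken
after AND R1, 255: R1=30&255=30
STORE R1, [0] → M[0]=30
halt.

30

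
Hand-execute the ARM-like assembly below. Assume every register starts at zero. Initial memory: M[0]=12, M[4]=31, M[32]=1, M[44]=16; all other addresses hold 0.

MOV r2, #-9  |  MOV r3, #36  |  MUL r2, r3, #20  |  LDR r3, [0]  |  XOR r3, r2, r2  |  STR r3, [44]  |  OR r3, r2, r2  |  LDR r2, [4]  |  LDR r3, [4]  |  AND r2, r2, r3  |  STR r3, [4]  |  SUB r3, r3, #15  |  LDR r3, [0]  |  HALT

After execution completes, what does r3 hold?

after MOV r2, #-9: r2=-9
after MOV r3, #36: r3=36
after MUL r2, r3, #20: r2=36*20=720
after LDR r3, [0]: r3=M[0]=12
after XOR r3, r2, r2: r3=720^720=0
STR r3, [44] → M[44]=0
after OR r3, r2, r2: r3=720|720=720
after LDR r2, [4]: r2=M[4]=31
after LDR r3, [4]: r3=M[4]=31
after AND r2, r2, r3: r2=31&31=31
STR r3, [4] → M[4]=31
after SUB r3, r3, #15: r3=31-15=16
after LDR r3, [0]: r3=M[0]=12
halt.

12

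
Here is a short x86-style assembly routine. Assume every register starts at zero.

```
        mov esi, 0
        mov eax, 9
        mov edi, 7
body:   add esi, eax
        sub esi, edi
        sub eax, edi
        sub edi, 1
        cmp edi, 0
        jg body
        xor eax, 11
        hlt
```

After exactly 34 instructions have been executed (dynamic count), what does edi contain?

2

mov esi, 0 → esi=0
mov eax, 9 → eax=9
mov edi, 7 → edi=7
add esi, eax → esi=0+9=9
sub esi, edi → esi=9-7=2
sub eax, edi → eax=9-7=2
sub edi, 1 → edi=7-1=6
cmp edi, 0  (cmp 6,0)
jg body: taken
add esi, eax → esi=2+2=4
sub esi, edi → esi=4-6=-2
sub eax, edi → eax=2-6=-4
sub edi, 1 → edi=6-1=5
cmp edi, 0  (cmp 5,0)
jg body: taken
add esi, eax → esi=(-2)+(-4)=-6
sub esi, edi → esi=(-6)-5=-11
sub eax, edi → eax=(-4)-5=-9
sub edi, 1 → edi=5-1=4
cmp edi, 0  (cmp 4,0)
jg body: taken
add esi, eax → esi=(-11)+(-9)=-20
sub esi, edi → esi=(-20)-4=-24
sub eax, edi → eax=(-9)-4=-13
sub edi, 1 → edi=4-1=3
cmp edi, 0  (cmp 3,0)
jg body: taken
add esi, eax → esi=(-24)+(-13)=-37
sub esi, edi → esi=(-37)-3=-40
sub eax, edi → eax=(-13)-3=-16
sub edi, 1 → edi=3-1=2
cmp edi, 0  (cmp 2,0)
jg body: taken
add esi, eax → esi=(-40)+(-16)=-56
After step 34: edi = 2.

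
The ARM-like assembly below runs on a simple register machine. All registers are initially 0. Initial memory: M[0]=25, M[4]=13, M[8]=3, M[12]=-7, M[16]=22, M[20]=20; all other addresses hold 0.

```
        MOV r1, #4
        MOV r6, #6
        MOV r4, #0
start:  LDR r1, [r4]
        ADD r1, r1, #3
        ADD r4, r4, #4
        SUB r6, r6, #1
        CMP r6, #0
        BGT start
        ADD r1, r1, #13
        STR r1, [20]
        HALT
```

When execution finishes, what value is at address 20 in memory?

after MOV r1, #4: r1=4
after MOV r6, #6: r6=6
after MOV r4, #0: r4=0
after LDR r1, [r4]: r1=M[0]=25
after ADD r1, r1, #3: r1=25+3=28
after ADD r4, r4, #4: r4=0+4=4
after SUB r6, r6, #1: r6=6-1=5
CMP r6, #0  (cmp 5,0)
BGT start: taken
after LDR r1, [r4]: r1=M[4]=13
after ADD r1, r1, #3: r1=13+3=16
after ADD r4, r4, #4: r4=4+4=8
after SUB r6, r6, #1: r6=5-1=4
CMP r6, #0  (cmp 4,0)
BGT start: taken
after LDR r1, [r4]: r1=M[8]=3
after ADD r1, r1, #3: r1=3+3=6
after ADD r4, r4, #4: r4=8+4=12
after SUB r6, r6, #1: r6=4-1=3
CMP r6, #0  (cmp 3,0)
BGT start: taken
after LDR r1, [r4]: r1=M[12]=-7
after ADD r1, r1, #3: r1=(-7)+3=-4
after ADD r4, r4, #4: r4=12+4=16
after SUB r6, r6, #1: r6=3-1=2
CMP r6, #0  (cmp 2,0)
BGT start: taken
after LDR r1, [r4]: r1=M[16]=22
after ADD r1, r1, #3: r1=22+3=25
after ADD r4, r4, #4: r4=16+4=20
after SUB r6, r6, #1: r6=2-1=1
CMP r6, #0  (cmp 1,0)
BGT start: taken
after LDR r1, [r4]: r1=M[20]=20
after ADD r1, r1, #3: r1=20+3=23
after ADD r4, r4, #4: r4=20+4=24
after SUB r6, r6, #1: r6=1-1=0
CMP r6, #0  (cmp 0,0)
BGT start: not taken
after ADD r1, r1, #13: r1=23+13=36
STR r1, [20] → M[20]=36
halt.

36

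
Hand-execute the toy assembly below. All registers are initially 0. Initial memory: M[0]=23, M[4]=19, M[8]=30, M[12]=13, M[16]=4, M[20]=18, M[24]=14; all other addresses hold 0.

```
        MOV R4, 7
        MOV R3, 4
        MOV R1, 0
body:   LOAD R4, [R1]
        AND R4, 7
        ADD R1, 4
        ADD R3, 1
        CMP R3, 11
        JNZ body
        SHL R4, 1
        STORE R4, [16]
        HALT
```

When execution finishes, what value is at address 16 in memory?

MOV R4, 7 → R4=7
MOV R3, 4 → R3=4
MOV R1, 0 → R1=0
LOAD R4, [R1] → R4=M[0]=23
AND R4, 7 → R4=23&7=7
ADD R1, 4 → R1=0+4=4
ADD R3, 1 → R3=4+1=5
CMP R3, 11  (cmp 5,11)
JNZ body: taken
LOAD R4, [R1] → R4=M[4]=19
AND R4, 7 → R4=19&7=3
ADD R1, 4 → R1=4+4=8
ADD R3, 1 → R3=5+1=6
CMP R3, 11  (cmp 6,11)
JNZ body: taken
LOAD R4, [R1] → R4=M[8]=30
AND R4, 7 → R4=30&7=6
ADD R1, 4 → R1=8+4=12
ADD R3, 1 → R3=6+1=7
CMP R3, 11  (cmp 7,11)
JNZ body: taken
LOAD R4, [R1] → R4=M[12]=13
AND R4, 7 → R4=13&7=5
ADD R1, 4 → R1=12+4=16
ADD R3, 1 → R3=7+1=8
CMP R3, 11  (cmp 8,11)
JNZ body: taken
LOAD R4, [R1] → R4=M[16]=4
AND R4, 7 → R4=4&7=4
ADD R1, 4 → R1=16+4=20
ADD R3, 1 → R3=8+1=9
CMP R3, 11  (cmp 9,11)
JNZ body: taken
LOAD R4, [R1] → R4=M[20]=18
AND R4, 7 → R4=18&7=2
ADD R1, 4 → R1=20+4=24
ADD R3, 1 → R3=9+1=10
CMP R3, 11  (cmp 10,11)
JNZ body: taken
LOAD R4, [R1] → R4=M[24]=14
AND R4, 7 → R4=14&7=6
ADD R1, 4 → R1=24+4=28
ADD R3, 1 → R3=10+1=11
CMP R3, 11  (cmp 11,11)
JNZ body: not taken
SHL R4, 1 → R4=6<<1=12
STORE R4, [16] → M[16]=12
halt.

12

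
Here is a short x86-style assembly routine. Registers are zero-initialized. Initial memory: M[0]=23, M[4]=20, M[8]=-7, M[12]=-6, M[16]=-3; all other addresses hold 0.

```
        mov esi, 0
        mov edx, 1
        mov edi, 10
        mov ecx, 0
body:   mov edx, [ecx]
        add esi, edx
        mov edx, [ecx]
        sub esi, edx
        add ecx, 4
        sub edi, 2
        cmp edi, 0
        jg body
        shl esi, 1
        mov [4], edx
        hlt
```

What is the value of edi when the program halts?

0

mov esi, 0 → esi=0
mov edx, 1 → edx=1
mov edi, 10 → edi=10
mov ecx, 0 → ecx=0
mov edx, [ecx] → edx=M[0]=23
add esi, edx → esi=0+23=23
mov edx, [ecx] → edx=M[0]=23
sub esi, edx → esi=23-23=0
add ecx, 4 → ecx=0+4=4
sub edi, 2 → edi=10-2=8
cmp edi, 0  (cmp 8,0)
jg body: taken
mov edx, [ecx] → edx=M[4]=20
add esi, edx → esi=0+20=20
mov edx, [ecx] → edx=M[4]=20
sub esi, edx → esi=20-20=0
add ecx, 4 → ecx=4+4=8
sub edi, 2 → edi=8-2=6
cmp edi, 0  (cmp 6,0)
jg body: taken
mov edx, [ecx] → edx=M[8]=-7
add esi, edx → esi=0+(-7)=-7
mov edx, [ecx] → edx=M[8]=-7
sub esi, edx → esi=(-7)-(-7)=0
add ecx, 4 → ecx=8+4=12
sub edi, 2 → edi=6-2=4
cmp edi, 0  (cmp 4,0)
jg body: taken
mov edx, [ecx] → edx=M[12]=-6
add esi, edx → esi=0+(-6)=-6
mov edx, [ecx] → edx=M[12]=-6
sub esi, edx → esi=(-6)-(-6)=0
add ecx, 4 → ecx=12+4=16
sub edi, 2 → edi=4-2=2
cmp edi, 0  (cmp 2,0)
jg body: taken
mov edx, [ecx] → edx=M[16]=-3
add esi, edx → esi=0+(-3)=-3
mov edx, [ecx] → edx=M[16]=-3
sub esi, edx → esi=(-3)-(-3)=0
add ecx, 4 → ecx=16+4=20
sub edi, 2 → edi=2-2=0
cmp edi, 0  (cmp 0,0)
jg body: not taken
shl esi, 1 → esi=0<<1=0
mov [4], edx → M[4]=-3
halt.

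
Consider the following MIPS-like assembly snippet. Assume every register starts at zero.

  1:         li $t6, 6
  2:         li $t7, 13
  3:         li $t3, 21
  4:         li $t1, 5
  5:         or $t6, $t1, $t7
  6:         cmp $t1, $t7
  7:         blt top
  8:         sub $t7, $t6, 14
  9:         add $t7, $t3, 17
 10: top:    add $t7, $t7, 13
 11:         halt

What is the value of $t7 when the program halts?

26

after li $t6, 6: $t6=6
after li $t7, 13: $t7=13
after li $t3, 21: $t3=21
after li $t1, 5: $t1=5
after or $t6, $t1, $t7: $t6=5|13=13
cmp $t1, $t7  (cmp 5,13)
blt top: taken
after add $t7, $t7, 13: $t7=13+13=26
halt.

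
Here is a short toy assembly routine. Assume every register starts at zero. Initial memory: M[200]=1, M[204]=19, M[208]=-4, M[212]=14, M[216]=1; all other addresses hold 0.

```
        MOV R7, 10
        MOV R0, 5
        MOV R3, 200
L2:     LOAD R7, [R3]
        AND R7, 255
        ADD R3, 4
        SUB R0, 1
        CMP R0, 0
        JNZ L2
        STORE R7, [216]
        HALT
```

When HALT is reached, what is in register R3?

220

MOV R7, 10 → R7=10
MOV R0, 5 → R0=5
MOV R3, 200 → R3=200
LOAD R7, [R3] → R7=M[200]=1
AND R7, 255 → R7=1&255=1
ADD R3, 4 → R3=200+4=204
SUB R0, 1 → R0=5-1=4
CMP R0, 0  (cmp 4,0)
JNZ L2: taken
LOAD R7, [R3] → R7=M[204]=19
AND R7, 255 → R7=19&255=19
ADD R3, 4 → R3=204+4=208
SUB R0, 1 → R0=4-1=3
CMP R0, 0  (cmp 3,0)
JNZ L2: taken
LOAD R7, [R3] → R7=M[208]=-4
AND R7, 255 → R7=(-4)&255=252
ADD R3, 4 → R3=208+4=212
SUB R0, 1 → R0=3-1=2
CMP R0, 0  (cmp 2,0)
JNZ L2: taken
LOAD R7, [R3] → R7=M[212]=14
AND R7, 255 → R7=14&255=14
ADD R3, 4 → R3=212+4=216
SUB R0, 1 → R0=2-1=1
CMP R0, 0  (cmp 1,0)
JNZ L2: taken
LOAD R7, [R3] → R7=M[216]=1
AND R7, 255 → R7=1&255=1
ADD R3, 4 → R3=216+4=220
SUB R0, 1 → R0=1-1=0
CMP R0, 0  (cmp 0,0)
JNZ L2: not taken
STORE R7, [216] → M[216]=1
halt.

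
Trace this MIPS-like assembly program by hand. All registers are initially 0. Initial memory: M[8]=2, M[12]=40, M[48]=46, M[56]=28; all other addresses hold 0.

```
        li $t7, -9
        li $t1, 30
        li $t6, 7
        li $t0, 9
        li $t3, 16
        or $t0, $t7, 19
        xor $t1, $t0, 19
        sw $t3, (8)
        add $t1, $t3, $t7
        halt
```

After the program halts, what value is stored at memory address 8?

16

li $t7, -9 → $t7=-9
li $t1, 30 → $t1=30
li $t6, 7 → $t6=7
li $t0, 9 → $t0=9
li $t3, 16 → $t3=16
or $t0, $t7, 19 → $t0=(-9)|19=-9
xor $t1, $t0, 19 → $t1=(-9)^19=-28
sw $t3, (8) → M[8]=16
add $t1, $t3, $t7 → $t1=16+(-9)=7
halt.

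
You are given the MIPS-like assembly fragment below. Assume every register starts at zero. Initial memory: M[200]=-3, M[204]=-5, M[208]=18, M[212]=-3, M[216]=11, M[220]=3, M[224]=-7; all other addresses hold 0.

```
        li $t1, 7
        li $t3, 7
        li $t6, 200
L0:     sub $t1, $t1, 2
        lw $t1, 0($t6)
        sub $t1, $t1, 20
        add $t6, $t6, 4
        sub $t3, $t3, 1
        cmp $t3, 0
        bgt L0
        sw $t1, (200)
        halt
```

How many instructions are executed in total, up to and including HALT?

li $t1, 7 → $t1=7
li $t3, 7 → $t3=7
li $t6, 200 → $t6=200
sub $t1, $t1, 2 → $t1=7-2=5
lw $t1, 0($t6) → $t1=M[200]=-3
sub $t1, $t1, 20 → $t1=(-3)-20=-23
add $t6, $t6, 4 → $t6=200+4=204
sub $t3, $t3, 1 → $t3=7-1=6
cmp $t3, 0  (cmp 6,0)
bgt L0: taken
sub $t1, $t1, 2 → $t1=(-23)-2=-25
lw $t1, 0($t6) → $t1=M[204]=-5
sub $t1, $t1, 20 → $t1=(-5)-20=-25
add $t6, $t6, 4 → $t6=204+4=208
sub $t3, $t3, 1 → $t3=6-1=5
cmp $t3, 0  (cmp 5,0)
bgt L0: taken
sub $t1, $t1, 2 → $t1=(-25)-2=-27
lw $t1, 0($t6) → $t1=M[208]=18
sub $t1, $t1, 20 → $t1=18-20=-2
add $t6, $t6, 4 → $t6=208+4=212
sub $t3, $t3, 1 → $t3=5-1=4
cmp $t3, 0  (cmp 4,0)
bgt L0: taken
sub $t1, $t1, 2 → $t1=(-2)-2=-4
lw $t1, 0($t6) → $t1=M[212]=-3
sub $t1, $t1, 20 → $t1=(-3)-20=-23
add $t6, $t6, 4 → $t6=212+4=216
sub $t3, $t3, 1 → $t3=4-1=3
cmp $t3, 0  (cmp 3,0)
bgt L0: taken
sub $t1, $t1, 2 → $t1=(-23)-2=-25
lw $t1, 0($t6) → $t1=M[216]=11
sub $t1, $t1, 20 → $t1=11-20=-9
add $t6, $t6, 4 → $t6=216+4=220
sub $t3, $t3, 1 → $t3=3-1=2
cmp $t3, 0  (cmp 2,0)
bgt L0: taken
sub $t1, $t1, 2 → $t1=(-9)-2=-11
lw $t1, 0($t6) → $t1=M[220]=3
sub $t1, $t1, 20 → $t1=3-20=-17
add $t6, $t6, 4 → $t6=220+4=224
sub $t3, $t3, 1 → $t3=2-1=1
cmp $t3, 0  (cmp 1,0)
bgt L0: taken
sub $t1, $t1, 2 → $t1=(-17)-2=-19
lw $t1, 0($t6) → $t1=M[224]=-7
sub $t1, $t1, 20 → $t1=(-7)-20=-27
add $t6, $t6, 4 → $t6=224+4=228
sub $t3, $t3, 1 → $t3=1-1=0
cmp $t3, 0  (cmp 0,0)
bgt L0: not taken
sw $t1, (200) → M[200]=-27
halt.
Total executed instructions: 54.

54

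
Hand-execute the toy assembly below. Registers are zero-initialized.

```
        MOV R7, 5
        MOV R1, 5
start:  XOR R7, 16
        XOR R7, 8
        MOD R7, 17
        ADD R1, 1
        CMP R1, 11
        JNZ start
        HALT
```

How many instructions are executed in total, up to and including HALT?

39

R7=5
R1=5
R7=5^16=21
R7=21^8=29
R7=29%17=12
R1=5+1=6
CMP R1, 11  (cmp 6,11)
JNZ start: taken
R7=12^16=28
R7=28^8=20
R7=20%17=3
R1=6+1=7
CMP R1, 11  (cmp 7,11)
JNZ start: taken
R7=3^16=19
R7=19^8=27
R7=27%17=10
R1=7+1=8
CMP R1, 11  (cmp 8,11)
JNZ start: taken
R7=10^16=26
R7=26^8=18
R7=18%17=1
R1=8+1=9
CMP R1, 11  (cmp 9,11)
JNZ start: taken
R7=1^16=17
R7=17^8=25
R7=25%17=8
R1=9+1=10
CMP R1, 11  (cmp 10,11)
JNZ start: taken
R7=8^16=24
R7=24^8=16
R7=16%17=16
R1=10+1=11
CMP R1, 11  (cmp 11,11)
JNZ start: not taken
halt.
Total executed instructions: 39.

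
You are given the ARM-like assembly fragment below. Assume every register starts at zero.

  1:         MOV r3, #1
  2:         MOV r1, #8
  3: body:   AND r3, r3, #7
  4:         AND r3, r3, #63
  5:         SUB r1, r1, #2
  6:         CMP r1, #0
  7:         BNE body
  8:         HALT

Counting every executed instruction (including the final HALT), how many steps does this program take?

after MOV r3, #1: r3=1
after MOV r1, #8: r1=8
after AND r3, r3, #7: r3=1&7=1
after AND r3, r3, #63: r3=1&63=1
after SUB r1, r1, #2: r1=8-2=6
CMP r1, #0  (cmp 6,0)
BNE body: taken
after AND r3, r3, #7: r3=1&7=1
after AND r3, r3, #63: r3=1&63=1
after SUB r1, r1, #2: r1=6-2=4
CMP r1, #0  (cmp 4,0)
BNE body: taken
after AND r3, r3, #7: r3=1&7=1
after AND r3, r3, #63: r3=1&63=1
after SUB r1, r1, #2: r1=4-2=2
CMP r1, #0  (cmp 2,0)
BNE body: taken
after AND r3, r3, #7: r3=1&7=1
after AND r3, r3, #63: r3=1&63=1
after SUB r1, r1, #2: r1=2-2=0
CMP r1, #0  (cmp 0,0)
BNE body: not taken
halt.
Total executed instructions: 23.

23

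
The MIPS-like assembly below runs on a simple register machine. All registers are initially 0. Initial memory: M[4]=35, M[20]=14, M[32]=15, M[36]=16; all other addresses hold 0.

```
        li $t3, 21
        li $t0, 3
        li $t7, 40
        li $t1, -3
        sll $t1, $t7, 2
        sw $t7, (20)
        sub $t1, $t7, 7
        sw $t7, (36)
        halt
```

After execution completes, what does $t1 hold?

33

li $t3, 21 → $t3=21
li $t0, 3 → $t0=3
li $t7, 40 → $t7=40
li $t1, -3 → $t1=-3
sll $t1, $t7, 2 → $t1=40<<2=160
sw $t7, (20) → M[20]=40
sub $t1, $t7, 7 → $t1=40-7=33
sw $t7, (36) → M[36]=40
halt.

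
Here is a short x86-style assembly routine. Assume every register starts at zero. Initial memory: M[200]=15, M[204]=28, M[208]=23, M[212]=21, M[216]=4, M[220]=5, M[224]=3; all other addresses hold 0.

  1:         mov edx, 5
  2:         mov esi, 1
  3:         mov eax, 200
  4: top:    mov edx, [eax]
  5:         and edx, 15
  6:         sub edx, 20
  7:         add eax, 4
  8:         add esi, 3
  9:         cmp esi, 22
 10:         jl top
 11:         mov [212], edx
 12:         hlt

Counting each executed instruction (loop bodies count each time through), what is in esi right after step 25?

after mov edx, 5: edx=5
after mov esi, 1: esi=1
after mov eax, 200: eax=200
after mov edx, [eax]: edx=M[200]=15
after and edx, 15: edx=15&15=15
after sub edx, 20: edx=15-20=-5
after add eax, 4: eax=200+4=204
after add esi, 3: esi=1+3=4
cmp esi, 22  (cmp 4,22)
jl top: taken
after mov edx, [eax]: edx=M[204]=28
after and edx, 15: edx=28&15=12
after sub edx, 20: edx=12-20=-8
after add eax, 4: eax=204+4=208
after add esi, 3: esi=4+3=7
cmp esi, 22  (cmp 7,22)
jl top: taken
after mov edx, [eax]: edx=M[208]=23
after and edx, 15: edx=23&15=7
after sub edx, 20: edx=7-20=-13
after add eax, 4: eax=208+4=212
after add esi, 3: esi=7+3=10
cmp esi, 22  (cmp 10,22)
jl top: taken
after mov edx, [eax]: edx=M[212]=21
After step 25: esi = 10.

10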